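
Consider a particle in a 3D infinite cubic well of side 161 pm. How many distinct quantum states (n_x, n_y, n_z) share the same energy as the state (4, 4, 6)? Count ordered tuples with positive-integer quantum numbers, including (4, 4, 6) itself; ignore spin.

The level has n_x² + n_y² + n_z² = 68. The ordered positive-integer solutions are (4, 4, 6), (4, 6, 4), (6, 4, 4).
That gives 3 states.

degeneracy = 3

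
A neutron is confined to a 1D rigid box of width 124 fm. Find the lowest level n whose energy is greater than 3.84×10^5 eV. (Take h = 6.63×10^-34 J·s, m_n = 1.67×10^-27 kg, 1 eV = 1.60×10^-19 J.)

E_1 = h²/(8m_nL²) = 2.140×10^-15 J = 1.338×10^4 eV.
Need n² > 3.84×10^5/1.338×10^4 = 28.70, i.e. n > 5.357.
The smallest integer satisfying this is n = 6.

n = 6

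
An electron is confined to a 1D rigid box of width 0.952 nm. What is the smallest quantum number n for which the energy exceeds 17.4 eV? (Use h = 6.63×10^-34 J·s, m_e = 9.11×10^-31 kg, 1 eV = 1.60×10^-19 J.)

n = 7

E_1 = h²/(8m_eL²) = 6.655×10^-20 J = 0.4159 eV.
Need n² > 17.4/0.4159 = 41.84, i.e. n > 6.468.
The smallest integer satisfying this is n = 7.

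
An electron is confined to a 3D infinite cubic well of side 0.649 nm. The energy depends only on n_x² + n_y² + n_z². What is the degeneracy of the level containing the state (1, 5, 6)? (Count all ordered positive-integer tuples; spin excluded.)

degeneracy = 12

The level has n_x² + n_y² + n_z² = 62. The ordered positive-integer solutions are (1, 5, 6), (1, 6, 5), (2, 3, 7), (2, 7, 3), (3, 2, 7), (3, 7, 2), (5, 1, 6), (5, 6, 1), (6, 1, 5), (6, 5, 1), (7, 2, 3), (7, 3, 2).
That gives 12 states.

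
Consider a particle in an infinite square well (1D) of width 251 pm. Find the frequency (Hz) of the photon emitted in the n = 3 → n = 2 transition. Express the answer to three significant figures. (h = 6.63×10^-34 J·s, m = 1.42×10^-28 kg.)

E_1 = h²/(8mL²) = 6.142×10^-21 J and ΔE = (3² − 2²)E_1 = 3.071×10^-20 J.
f = ΔE/h = 3.071×10^-20/6.63×10^-34 = 4.63×10^13 Hz.

f = 4.63×10^13 Hz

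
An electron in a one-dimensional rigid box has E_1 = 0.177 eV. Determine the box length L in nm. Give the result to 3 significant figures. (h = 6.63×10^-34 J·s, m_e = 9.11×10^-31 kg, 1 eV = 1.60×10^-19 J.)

From E_n = n²h²/(8m_eL²), L = n·h/√(8m_eE_n).
E_1 = 0.177 eV = 2.832×10^-20 J, so L = 1·6.63×10^-34/√(8·9.11×10^-31·2.832×10^-20) = 1.46×10^-9 m = 1.46 nm.

L = 1.46 nm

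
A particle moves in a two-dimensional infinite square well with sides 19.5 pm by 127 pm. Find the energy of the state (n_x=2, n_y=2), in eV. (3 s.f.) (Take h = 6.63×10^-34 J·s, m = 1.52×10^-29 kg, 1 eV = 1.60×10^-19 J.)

E = 243 eV

For a 2D rectangular well E = (h²/8m)·Σ n_i²/L_i² = (6.63×10^-34)²/(8·1.52×10^-29) · [2²/(19.5 pm)² + 2²/(127 pm)²].
Evaluating gives E = 3.892×10^-17 J = 243 eV.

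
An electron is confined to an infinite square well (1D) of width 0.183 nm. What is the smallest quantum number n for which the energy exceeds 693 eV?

n = 8

E_1 = h²/(8m_eL²) = 1.799×10^-18 J = 11.23 eV.
Need n² > 693/11.23 = 61.71, i.e. n > 7.856.
The smallest integer satisfying this is n = 8.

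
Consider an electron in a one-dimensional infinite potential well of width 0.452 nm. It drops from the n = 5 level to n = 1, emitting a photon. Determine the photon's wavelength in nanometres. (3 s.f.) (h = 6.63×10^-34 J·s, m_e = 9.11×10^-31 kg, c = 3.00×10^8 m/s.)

λ = 28.1 nm

E_1 = h²/(8m_eL²) = 2.952×10^-19 J, so ΔE = (5² − 1²)E_1 = 7.085×10^-18 J.
λ = hc/ΔE = (6.63×10^-34·3.00×10^8)/7.085×10^-18 = 2.81×10^-8 m = 28.1 nm.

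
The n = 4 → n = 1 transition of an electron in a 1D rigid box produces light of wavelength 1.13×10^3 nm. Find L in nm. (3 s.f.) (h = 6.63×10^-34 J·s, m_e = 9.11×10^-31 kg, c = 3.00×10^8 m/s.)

The photon carries ΔE = hc/λ = 6.63×10^-34·3.00×10^8/1.13×10^-6 m = 1.760×10^-19 J.
Since ΔE = (4² − 1²)E_1, E_1 = 1.173×10^-20 J, and L = h/√(8m_eE_1) = 2.27×10^-9 m = 2.27 nm.

L = 2.27 nm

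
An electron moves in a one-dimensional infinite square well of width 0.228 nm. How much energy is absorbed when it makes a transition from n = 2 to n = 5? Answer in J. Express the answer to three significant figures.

E_1 = h²/(8m_eL²) = 1.159×10^-18 J.
|ΔE| = |2² − 5²|·E_1 = 21·1.159×10^-18 J = 2.43×10^-17 J.

|ΔE| = 2.43×10^-17 J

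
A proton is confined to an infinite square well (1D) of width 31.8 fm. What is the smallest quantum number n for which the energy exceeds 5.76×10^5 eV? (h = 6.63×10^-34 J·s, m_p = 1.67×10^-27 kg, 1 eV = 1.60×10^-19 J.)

n = 2

E_1 = h²/(8m_pL²) = 3.254×10^-14 J = 2.034×10^5 eV.
Need n² > 5.76×10^5/2.034×10^5 = 2.832, i.e. n > 1.683.
The smallest integer satisfying this is n = 2.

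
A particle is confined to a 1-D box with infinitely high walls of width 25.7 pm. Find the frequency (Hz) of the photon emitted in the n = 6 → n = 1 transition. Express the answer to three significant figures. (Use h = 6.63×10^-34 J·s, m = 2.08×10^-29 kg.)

E_1 = h²/(8mL²) = 4.000×10^-18 J and ΔE = (6² − 1²)E_1 = 1.400×10^-16 J.
f = ΔE/h = 1.400×10^-16/6.63×10^-34 = 2.11×10^17 Hz.

f = 2.11×10^17 Hz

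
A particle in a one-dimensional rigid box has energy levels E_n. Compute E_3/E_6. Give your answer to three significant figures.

E_n ∝ n², so E_3/E_6 = 3²/6² = 9/36 = 0.250.

0.250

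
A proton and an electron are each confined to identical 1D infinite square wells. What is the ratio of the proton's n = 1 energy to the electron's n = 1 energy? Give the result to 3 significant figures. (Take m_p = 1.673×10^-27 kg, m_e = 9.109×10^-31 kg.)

5.44×10^-4

E_n ∝ 1/m at fixed n and L, so the ratio is m_e/m_p = 9.109×10^-31/1.673×10^-27 = 5.44×10^-4.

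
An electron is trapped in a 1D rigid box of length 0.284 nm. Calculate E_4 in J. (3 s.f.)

E_4 = 1.20×10^-17 J

For an infinite well E_n = n²h²/(8m_eL²), so E_1 = h²/(8m_eL²) = (6.626×10^-34)²/(8·9.109×10^-31·(2.84×10^-10 m)²) = 7.470×10^-19 J.
Then E_4 = 4²·E_1 = 16·7.470×10^-19 J = 1.20×10^-17 J.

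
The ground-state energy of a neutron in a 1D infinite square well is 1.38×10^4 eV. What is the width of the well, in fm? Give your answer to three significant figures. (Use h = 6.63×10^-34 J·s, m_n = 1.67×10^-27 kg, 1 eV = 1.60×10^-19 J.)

L = 122 fm

From E_n = n²h²/(8m_nL²), L = n·h/√(8m_nE_n).
E_1 = 1.38×10^4 eV = 2.208×10^-15 J, so L = 1·6.63×10^-34/√(8·1.67×10^-27·2.208×10^-15) = 1.22×10^-13 m = 122 fm.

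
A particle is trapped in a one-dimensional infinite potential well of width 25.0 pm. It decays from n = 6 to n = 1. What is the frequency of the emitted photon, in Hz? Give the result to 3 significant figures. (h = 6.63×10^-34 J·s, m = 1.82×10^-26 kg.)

f = 2.55×10^14 Hz

E_1 = h²/(8mL²) = 4.830×10^-21 J and ΔE = (6² − 1²)E_1 = 1.691×10^-19 J.
f = ΔE/h = 1.691×10^-19/6.63×10^-34 = 2.55×10^14 Hz.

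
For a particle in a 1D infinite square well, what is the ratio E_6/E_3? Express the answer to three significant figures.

4.00

E_n ∝ n², so E_6/E_3 = 6²/3² = 36/9 = 4.00.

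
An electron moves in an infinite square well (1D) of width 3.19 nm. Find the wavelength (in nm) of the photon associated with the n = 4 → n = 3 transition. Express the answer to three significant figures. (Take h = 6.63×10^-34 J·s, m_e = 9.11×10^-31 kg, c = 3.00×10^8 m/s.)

E_1 = h²/(8m_eL²) = 5.927×10^-21 J, so ΔE = (4² − 3²)E_1 = 4.149×10^-20 J.
λ = hc/ΔE = (6.63×10^-34·3.00×10^8)/4.149×10^-20 = 4.79×10^-6 m = 4.79×10^3 nm.

λ = 4.79×10^3 nm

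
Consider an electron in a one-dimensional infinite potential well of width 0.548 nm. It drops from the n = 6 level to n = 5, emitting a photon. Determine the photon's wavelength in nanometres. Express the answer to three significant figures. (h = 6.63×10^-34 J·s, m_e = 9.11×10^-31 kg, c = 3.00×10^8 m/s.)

λ = 90.0 nm

E_1 = h²/(8m_eL²) = 2.008×10^-19 J, so ΔE = (6² − 5²)E_1 = 2.209×10^-18 J.
λ = hc/ΔE = (6.63×10^-34·3.00×10^8)/2.209×10^-18 = 9.00×10^-8 m = 90.0 nm.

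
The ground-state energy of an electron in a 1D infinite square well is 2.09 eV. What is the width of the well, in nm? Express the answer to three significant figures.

L = 0.424 nm

From E_n = n²h²/(8m_eL²), L = n·h/√(8m_eE_n).
E_1 = 2.09 eV = 3.348×10^-19 J, so L = 1·6.626×10^-34/√(8·9.109×10^-31·3.348×10^-19) = 4.24×10^-10 m = 0.424 nm.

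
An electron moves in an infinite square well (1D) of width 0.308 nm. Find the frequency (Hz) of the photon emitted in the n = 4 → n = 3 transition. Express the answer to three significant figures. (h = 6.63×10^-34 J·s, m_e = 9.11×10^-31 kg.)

E_1 = h²/(8m_eL²) = 6.358×10^-19 J and ΔE = (4² − 3²)E_1 = 4.451×10^-18 J.
f = ΔE/h = 4.451×10^-18/6.63×10^-34 = 6.71×10^15 Hz.

f = 6.71×10^15 Hz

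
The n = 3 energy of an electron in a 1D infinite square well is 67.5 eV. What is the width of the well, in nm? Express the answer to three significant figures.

From E_n = n²h²/(8m_eL²), L = n·h/√(8m_eE_n).
E_3 = 67.5 eV = 1.081×10^-17 J, so L = 3·6.626×10^-34/√(8·9.109×10^-31·1.081×10^-17) = 2.24×10^-10 m = 0.224 nm.

L = 0.224 nm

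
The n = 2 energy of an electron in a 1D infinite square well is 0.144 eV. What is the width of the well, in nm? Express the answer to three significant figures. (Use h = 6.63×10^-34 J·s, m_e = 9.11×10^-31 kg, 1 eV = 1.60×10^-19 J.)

L = 3.24 nm

From E_n = n²h²/(8m_eL²), L = n·h/√(8m_eE_n).
E_2 = 0.144 eV = 2.304×10^-20 J, so L = 2·6.63×10^-34/√(8·9.11×10^-31·2.304×10^-20) = 3.24×10^-9 m = 3.24 nm.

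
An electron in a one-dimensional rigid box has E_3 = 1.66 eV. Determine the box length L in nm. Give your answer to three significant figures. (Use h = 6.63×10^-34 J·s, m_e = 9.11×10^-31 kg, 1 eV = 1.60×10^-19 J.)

L = 1.43 nm

From E_n = n²h²/(8m_eL²), L = n·h/√(8m_eE_n).
E_3 = 1.66 eV = 2.656×10^-19 J, so L = 3·6.63×10^-34/√(8·9.11×10^-31·2.656×10^-19) = 1.43×10^-9 m = 1.43 nm.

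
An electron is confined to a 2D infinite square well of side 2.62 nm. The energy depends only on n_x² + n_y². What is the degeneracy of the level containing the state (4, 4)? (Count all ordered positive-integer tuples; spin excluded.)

degeneracy = 1

The level has n_x² + n_y² = 32. The ordered positive-integer solutions are (4, 4).
That gives 1 state.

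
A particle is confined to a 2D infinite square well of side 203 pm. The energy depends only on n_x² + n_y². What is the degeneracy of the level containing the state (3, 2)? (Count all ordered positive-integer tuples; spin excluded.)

The level has n_x² + n_y² = 13. The ordered positive-integer solutions are (2, 3), (3, 2).
That gives 2 states.

degeneracy = 2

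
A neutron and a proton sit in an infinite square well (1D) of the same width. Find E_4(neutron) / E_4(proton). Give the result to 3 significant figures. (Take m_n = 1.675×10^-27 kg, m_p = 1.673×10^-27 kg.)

0.999

E_n ∝ 1/m at fixed n and L, so the ratio is m_p/m_n = 1.673×10^-27/1.675×10^-27 = 0.999.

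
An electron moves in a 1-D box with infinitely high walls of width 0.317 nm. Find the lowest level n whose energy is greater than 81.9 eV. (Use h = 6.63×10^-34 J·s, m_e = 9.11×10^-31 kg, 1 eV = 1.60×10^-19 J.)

n = 5

E_1 = h²/(8m_eL²) = 6.002×10^-19 J = 3.751 eV.
Need n² > 81.9/3.751 = 21.83, i.e. n > 4.672.
The smallest integer satisfying this is n = 5.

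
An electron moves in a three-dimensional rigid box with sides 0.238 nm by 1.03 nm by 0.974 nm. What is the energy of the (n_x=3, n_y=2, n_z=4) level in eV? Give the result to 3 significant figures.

E = 67.5 eV

For a 3D rectangular well E = (h²/8m_e)·Σ n_i²/L_i² = (6.626×10^-34)²/(8·9.109×10^-31) · [3²/(0.238 nm)² + 2²/(1.03 nm)² + 4²/(0.974 nm)²].
Evaluating gives E = 1.082×10^-17 J = 67.5 eV.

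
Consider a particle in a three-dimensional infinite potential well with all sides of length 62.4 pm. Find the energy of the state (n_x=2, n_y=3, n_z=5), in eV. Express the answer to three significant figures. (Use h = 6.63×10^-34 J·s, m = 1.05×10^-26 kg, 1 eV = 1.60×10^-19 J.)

E = 0.319 eV

For a 3D rectangular well E = (h²/8m)·Σ n_i²/L_i² = (6.63×10^-34)²/(8·1.05×10^-26) · [2²/(62.4 pm)² + 3²/(62.4 pm)² + 5²/(62.4 pm)²].
Evaluating gives E = 5.107×10^-20 J = 0.319 eV.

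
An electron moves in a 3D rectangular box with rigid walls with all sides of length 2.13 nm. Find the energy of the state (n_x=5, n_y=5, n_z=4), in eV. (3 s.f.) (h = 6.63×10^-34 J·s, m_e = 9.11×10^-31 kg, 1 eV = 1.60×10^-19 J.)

E = 5.48 eV

For a 3D rectangular well E = (h²/8m_e)·Σ n_i²/L_i² = (6.63×10^-34)²/(8·9.11×10^-31) · [5²/(2.13 nm)² + 5²/(2.13 nm)² + 4²/(2.13 nm)²].
Evaluating gives E = 8.774×10^-19 J = 5.48 eV.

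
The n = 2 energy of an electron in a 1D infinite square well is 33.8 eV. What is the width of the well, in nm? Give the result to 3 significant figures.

L = 0.211 nm

From E_n = n²h²/(8m_eL²), L = n·h/√(8m_eE_n).
E_2 = 33.8 eV = 5.415×10^-18 J, so L = 2·6.626×10^-34/√(8·9.109×10^-31·5.415×10^-18) = 2.11×10^-10 m = 0.211 nm.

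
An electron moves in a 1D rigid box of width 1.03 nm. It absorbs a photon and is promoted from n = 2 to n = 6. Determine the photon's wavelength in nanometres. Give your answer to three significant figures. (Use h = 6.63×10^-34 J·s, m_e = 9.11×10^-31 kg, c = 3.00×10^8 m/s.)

λ = 109 nm

E_1 = h²/(8m_eL²) = 5.685×10^-20 J, so ΔE = (6² − 2²)E_1 = 1.819×10^-18 J.
λ = hc/ΔE = (6.63×10^-34·3.00×10^8)/1.819×10^-18 = 1.09×10^-7 m = 109 nm.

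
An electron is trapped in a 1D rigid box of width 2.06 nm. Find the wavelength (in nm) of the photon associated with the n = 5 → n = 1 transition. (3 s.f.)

E_1 = h²/(8m_eL²) = 1.420×10^-20 J, so ΔE = (5² − 1²)E_1 = 3.408×10^-19 J.
λ = hc/ΔE = (6.626×10^-34·2.998×10^8)/3.408×10^-19 = 5.83×10^-7 m = 583 nm.

λ = 583 nm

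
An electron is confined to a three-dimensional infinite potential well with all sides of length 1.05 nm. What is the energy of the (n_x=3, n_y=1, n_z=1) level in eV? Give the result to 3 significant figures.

For a 3D rectangular well E = (h²/8m_e)·Σ n_i²/L_i² = (6.626×10^-34)²/(8·9.109×10^-31) · [3²/(1.05 nm)² + 1²/(1.05 nm)² + 1²/(1.05 nm)²].
Evaluating gives E = 6.011×10^-19 J = 3.75 eV.

E = 3.75 eV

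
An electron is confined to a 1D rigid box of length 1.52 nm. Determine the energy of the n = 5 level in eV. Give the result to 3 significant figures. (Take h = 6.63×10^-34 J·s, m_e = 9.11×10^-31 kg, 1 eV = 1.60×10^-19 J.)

E_5 = 4.08 eV

For an infinite well E_n = n²h²/(8m_eL²), so E_1 = h²/(8m_eL²) = (6.63×10^-34)²/(8·9.11×10^-31·(1.52×10^-9 m)²) = 2.611×10^-20 J.
Then E_5 = 5²·E_1 = 25·2.611×10^-20 J = 6.527×10^-19 J.
Converting, E_5 = 6.527×10^-19 J / (1.60×10^-19 J/eV) = 4.08 eV.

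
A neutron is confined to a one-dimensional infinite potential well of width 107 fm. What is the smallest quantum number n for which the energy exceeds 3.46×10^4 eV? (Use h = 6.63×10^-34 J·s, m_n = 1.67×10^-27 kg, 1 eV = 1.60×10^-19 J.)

E_1 = h²/(8m_nL²) = 2.874×10^-15 J = 1.796×10^4 eV.
Need n² > 3.46×10^4/1.796×10^4 = 1.927, i.e. n > 1.388.
The smallest integer satisfying this is n = 2.

n = 2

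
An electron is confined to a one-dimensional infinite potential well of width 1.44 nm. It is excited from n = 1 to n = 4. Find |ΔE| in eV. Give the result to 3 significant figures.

|ΔE| = 2.72 eV

E_1 = h²/(8m_eL²) = 2.905×10^-20 J.
|ΔE| = |1² − 4²|·E_1 = 15·2.905×10^-20 J = 4.357×10^-19 J = 2.72 eV.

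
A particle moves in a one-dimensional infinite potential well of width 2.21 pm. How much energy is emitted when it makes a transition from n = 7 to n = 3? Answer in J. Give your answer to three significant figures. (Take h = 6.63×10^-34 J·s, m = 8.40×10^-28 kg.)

E_1 = h²/(8mL²) = 1.339×10^-17 J.
|ΔE| = |7² − 3²|·E_1 = 40·1.339×10^-17 J = 5.36×10^-16 J.

|ΔE| = 5.36×10^-16 J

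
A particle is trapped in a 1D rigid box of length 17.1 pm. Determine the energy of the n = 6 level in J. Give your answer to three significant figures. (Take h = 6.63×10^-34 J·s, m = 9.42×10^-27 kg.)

For an infinite well E_n = n²h²/(8mL²), so E_1 = h²/(8mL²) = (6.63×10^-34)²/(8·9.42×10^-27·(1.71×10^-11 m)²) = 1.995×10^-20 J.
Then E_6 = 6²·E_1 = 36·1.995×10^-20 J = 7.18×10^-19 J.

E_6 = 7.18×10^-19 J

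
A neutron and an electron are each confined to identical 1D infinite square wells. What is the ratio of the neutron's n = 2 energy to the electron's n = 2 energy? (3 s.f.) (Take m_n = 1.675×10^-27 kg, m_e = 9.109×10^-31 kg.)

E_n ∝ 1/m at fixed n and L, so the ratio is m_e/m_n = 9.109×10^-31/1.675×10^-27 = 5.44×10^-4.

5.44×10^-4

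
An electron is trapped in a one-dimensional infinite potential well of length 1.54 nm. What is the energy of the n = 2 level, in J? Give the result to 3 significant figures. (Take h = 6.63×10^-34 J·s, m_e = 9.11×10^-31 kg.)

For an infinite well E_n = n²h²/(8m_eL²), so E_1 = h²/(8m_eL²) = (6.63×10^-34)²/(8·9.11×10^-31·(1.54×10^-9 m)²) = 2.543×10^-20 J.
Then E_2 = 2²·E_1 = 4·2.543×10^-20 J = 1.02×10^-19 J.

E_2 = 1.02×10^-19 J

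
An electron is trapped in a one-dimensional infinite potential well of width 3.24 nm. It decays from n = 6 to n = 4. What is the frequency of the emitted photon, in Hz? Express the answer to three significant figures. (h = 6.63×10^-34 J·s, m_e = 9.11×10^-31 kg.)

f = 1.73×10^14 Hz

E_1 = h²/(8m_eL²) = 5.746×10^-21 J and ΔE = (6² − 4²)E_1 = 1.149×10^-19 J.
f = ΔE/h = 1.149×10^-19/6.63×10^-34 = 1.73×10^14 Hz.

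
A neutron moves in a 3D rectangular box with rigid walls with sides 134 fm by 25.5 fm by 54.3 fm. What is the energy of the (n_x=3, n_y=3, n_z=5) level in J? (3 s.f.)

For a 3D rectangular well E = (h²/8m_n)·Σ n_i²/L_i² = (6.626×10^-34)²/(8·1.675×10^-27) · [3²/(134 fm)² + 3²/(25.5 fm)² + 5²/(54.3 fm)²].
Evaluating gives E = 7.48×10^-13 J.

E = 7.48×10^-13 J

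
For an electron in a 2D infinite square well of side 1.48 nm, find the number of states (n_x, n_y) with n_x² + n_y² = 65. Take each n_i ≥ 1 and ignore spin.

The level has n_x² + n_y² = 65. The ordered positive-integer solutions are (1, 8), (4, 7), (7, 4), (8, 1).
That gives 4 states.

degeneracy = 4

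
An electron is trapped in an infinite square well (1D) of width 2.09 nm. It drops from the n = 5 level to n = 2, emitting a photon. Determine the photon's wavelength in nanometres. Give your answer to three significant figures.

λ = 686 nm

E_1 = h²/(8m_eL²) = 1.379×10^-20 J, so ΔE = (5² − 2²)E_1 = 2.896×10^-19 J.
λ = hc/ΔE = (6.626×10^-34·2.998×10^8)/2.896×10^-19 = 6.86×10^-7 m = 686 nm.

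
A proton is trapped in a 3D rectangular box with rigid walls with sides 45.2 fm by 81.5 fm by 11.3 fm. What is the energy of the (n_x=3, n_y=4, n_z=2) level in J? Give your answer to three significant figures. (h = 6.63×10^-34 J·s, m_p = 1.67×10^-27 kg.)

E = 1.25×10^-12 J

For a 3D rectangular well E = (h²/8m_p)·Σ n_i²/L_i² = (6.63×10^-34)²/(8·1.67×10^-27) · [3²/(45.2 fm)² + 4²/(81.5 fm)² + 2²/(11.3 fm)²].
Evaluating gives E = 1.25×10^-12 J.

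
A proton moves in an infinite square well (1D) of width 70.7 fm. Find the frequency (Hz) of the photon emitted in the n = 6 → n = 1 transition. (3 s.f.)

E_1 = h²/(8m_pL²) = 6.563×10^-15 J and ΔE = (6² − 1²)E_1 = 2.297×10^-13 J.
f = ΔE/h = 2.297×10^-13/6.626×10^-34 = 3.47×10^20 Hz.

f = 3.47×10^20 Hz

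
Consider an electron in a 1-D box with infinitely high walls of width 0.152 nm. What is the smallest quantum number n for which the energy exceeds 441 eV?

n = 6

E_1 = h²/(8m_eL²) = 2.608×10^-18 J = 16.28 eV.
Need n² > 441/16.28 = 27.09, i.e. n > 5.205.
The smallest integer satisfying this is n = 6.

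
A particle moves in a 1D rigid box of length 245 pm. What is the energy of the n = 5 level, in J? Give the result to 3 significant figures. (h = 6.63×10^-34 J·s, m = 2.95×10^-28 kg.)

E_5 = 7.76×10^-20 J

For an infinite well E_n = n²h²/(8mL²), so E_1 = h²/(8mL²) = (6.63×10^-34)²/(8·2.95×10^-28·(2.45×10^-10 m)²) = 3.103×10^-21 J.
Then E_5 = 5²·E_1 = 25·3.103×10^-21 J = 7.76×10^-20 J.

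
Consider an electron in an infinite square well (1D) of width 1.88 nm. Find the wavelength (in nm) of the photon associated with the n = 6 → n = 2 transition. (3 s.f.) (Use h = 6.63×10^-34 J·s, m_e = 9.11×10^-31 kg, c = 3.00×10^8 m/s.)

E_1 = h²/(8m_eL²) = 1.706×10^-20 J, so ΔE = (6² − 2²)E_1 = 5.459×10^-19 J.
λ = hc/ΔE = (6.63×10^-34·3.00×10^8)/5.459×10^-19 = 3.64×10^-7 m = 364 nm.

λ = 364 nm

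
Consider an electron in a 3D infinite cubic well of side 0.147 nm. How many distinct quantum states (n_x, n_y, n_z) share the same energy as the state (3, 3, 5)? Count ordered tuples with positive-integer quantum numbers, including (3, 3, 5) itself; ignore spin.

degeneracy = 3

The level has n_x² + n_y² + n_z² = 43. The ordered positive-integer solutions are (3, 3, 5), (3, 5, 3), (5, 3, 3).
That gives 3 states.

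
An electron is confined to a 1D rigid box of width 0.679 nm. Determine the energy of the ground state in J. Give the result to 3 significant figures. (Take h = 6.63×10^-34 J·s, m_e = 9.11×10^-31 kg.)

E_1 = 1.31×10^-19 J

For an infinite well E_n = n²h²/(8m_eL²), so E_1 = h²/(8m_eL²) = (6.63×10^-34)²/(8·9.11×10^-31·(6.79×10^-10 m)²) = 1.308×10^-19 J.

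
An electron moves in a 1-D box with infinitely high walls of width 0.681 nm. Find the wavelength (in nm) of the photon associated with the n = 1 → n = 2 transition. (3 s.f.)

E_1 = h²/(8m_eL²) = 1.299×10^-19 J, so ΔE = (2² − 1²)E_1 = 3.897×10^-19 J.
λ = hc/ΔE = (6.626×10^-34·2.998×10^8)/3.897×10^-19 = 5.10×10^-7 m = 510 nm.

λ = 510 nm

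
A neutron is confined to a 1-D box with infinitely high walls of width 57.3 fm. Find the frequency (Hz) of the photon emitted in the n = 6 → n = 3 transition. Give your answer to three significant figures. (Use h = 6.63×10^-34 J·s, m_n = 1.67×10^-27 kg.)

E_1 = h²/(8m_nL²) = 1.002×10^-14 J and ΔE = (6² − 3²)E_1 = 2.705×10^-13 J.
f = ΔE/h = 2.705×10^-13/6.63×10^-34 = 4.08×10^20 Hz.

f = 4.08×10^20 Hz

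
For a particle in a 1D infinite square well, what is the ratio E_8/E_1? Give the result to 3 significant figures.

E_n ∝ n², so E_8/E_1 = 8²/1² = 64/1 = 64.0.

64.0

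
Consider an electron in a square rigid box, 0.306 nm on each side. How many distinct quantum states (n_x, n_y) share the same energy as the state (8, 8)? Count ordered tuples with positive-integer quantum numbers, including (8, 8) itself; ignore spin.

degeneracy = 1

The level has n_x² + n_y² = 128. The ordered positive-integer solutions are (8, 8).
That gives 1 state.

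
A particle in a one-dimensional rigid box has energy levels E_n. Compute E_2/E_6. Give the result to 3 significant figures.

E_n ∝ n², so E_2/E_6 = 2²/6² = 4/36 = 0.111.

0.111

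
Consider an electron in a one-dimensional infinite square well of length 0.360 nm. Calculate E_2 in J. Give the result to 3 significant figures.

E_2 = 1.86×10^-18 J

For an infinite well E_n = n²h²/(8m_eL²), so E_1 = h²/(8m_eL²) = (6.626×10^-34)²/(8·9.109×10^-31·(3.60×10^-10 m)²) = 4.649×10^-19 J.
Then E_2 = 2²·E_1 = 4·4.649×10^-19 J = 1.86×10^-18 J.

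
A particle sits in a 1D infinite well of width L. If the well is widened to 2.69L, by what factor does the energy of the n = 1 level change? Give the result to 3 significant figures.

E_n ∝ 1/L², so the energy scales by 1/2.69² = 0.138.

0.138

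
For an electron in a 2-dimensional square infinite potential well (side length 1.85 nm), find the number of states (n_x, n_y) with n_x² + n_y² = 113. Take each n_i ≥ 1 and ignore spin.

degeneracy = 2

The level has n_x² + n_y² = 113. The ordered positive-integer solutions are (7, 8), (8, 7).
That gives 2 states.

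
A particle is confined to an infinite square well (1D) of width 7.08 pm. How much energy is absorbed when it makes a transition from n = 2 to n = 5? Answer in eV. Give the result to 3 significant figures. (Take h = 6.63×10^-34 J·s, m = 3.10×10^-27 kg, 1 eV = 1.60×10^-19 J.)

E_1 = h²/(8mL²) = 3.536×10^-19 J.
|ΔE| = |2² − 5²|·E_1 = 21·3.536×10^-19 J = 7.426×10^-18 J = 46.4 eV.

|ΔE| = 46.4 eV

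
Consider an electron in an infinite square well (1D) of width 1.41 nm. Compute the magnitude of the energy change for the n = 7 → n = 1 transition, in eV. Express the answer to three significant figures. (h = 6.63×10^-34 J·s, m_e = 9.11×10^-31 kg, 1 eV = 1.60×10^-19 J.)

|ΔE| = 9.10 eV

E_1 = h²/(8m_eL²) = 3.034×10^-20 J.
|ΔE| = |7² − 1²|·E_1 = 48·3.034×10^-20 J = 1.456×10^-18 J = 9.10 eV.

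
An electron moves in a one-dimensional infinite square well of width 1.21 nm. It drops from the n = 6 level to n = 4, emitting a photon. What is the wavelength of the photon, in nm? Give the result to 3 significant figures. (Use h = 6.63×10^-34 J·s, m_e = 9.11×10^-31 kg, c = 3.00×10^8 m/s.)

λ = 241 nm

E_1 = h²/(8m_eL²) = 4.120×10^-20 J, so ΔE = (6² − 4²)E_1 = 8.240×10^-19 J.
λ = hc/ΔE = (6.63×10^-34·3.00×10^8)/8.240×10^-19 = 2.41×10^-7 m = 241 nm.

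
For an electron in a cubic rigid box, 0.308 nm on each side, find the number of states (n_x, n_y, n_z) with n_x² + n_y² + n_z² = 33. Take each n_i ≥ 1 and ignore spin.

degeneracy = 6

The level has n_x² + n_y² + n_z² = 33. The ordered positive-integer solutions are (1, 4, 4), (2, 2, 5), (2, 5, 2), (4, 1, 4), (4, 4, 1), (5, 2, 2).
That gives 6 states.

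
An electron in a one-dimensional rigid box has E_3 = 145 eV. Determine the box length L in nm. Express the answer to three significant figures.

From E_n = n²h²/(8m_eL²), L = n·h/√(8m_eE_n).
E_3 = 145 eV = 2.323×10^-17 J, so L = 3·6.626×10^-34/√(8·9.109×10^-31·2.323×10^-17) = 1.53×10^-10 m = 0.153 nm.

L = 0.153 nm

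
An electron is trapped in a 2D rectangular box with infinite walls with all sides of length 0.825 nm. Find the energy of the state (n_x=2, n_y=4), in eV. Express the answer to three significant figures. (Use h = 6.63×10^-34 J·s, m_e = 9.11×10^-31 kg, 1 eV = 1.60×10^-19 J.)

E = 11.1 eV

For a 2D rectangular well E = (h²/8m_e)·Σ n_i²/L_i² = (6.63×10^-34)²/(8·9.11×10^-31) · [2²/(0.825 nm)² + 4²/(0.825 nm)²].
Evaluating gives E = 1.772×10^-18 J = 11.1 eV.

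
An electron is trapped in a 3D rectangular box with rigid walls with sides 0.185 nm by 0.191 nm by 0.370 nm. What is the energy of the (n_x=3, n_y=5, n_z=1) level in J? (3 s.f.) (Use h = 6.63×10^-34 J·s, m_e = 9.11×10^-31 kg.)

For a 3D rectangular well E = (h²/8m_e)·Σ n_i²/L_i² = (6.63×10^-34)²/(8·9.11×10^-31) · [3²/(0.185 nm)² + 5²/(0.191 nm)² + 1²/(0.370 nm)²].
Evaluating gives E = 5.76×10^-17 J.

E = 5.76×10^-17 J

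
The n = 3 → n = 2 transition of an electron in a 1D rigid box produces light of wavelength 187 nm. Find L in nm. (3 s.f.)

The photon carries ΔE = hc/λ = 6.626×10^-34·2.998×10^8/1.87×10^-7 m = 1.062×10^-18 J.
Since ΔE = (3² − 2²)E_1, E_1 = 2.124×10^-19 J, and L = h/√(8m_eE_1) = 5.33×10^-10 m = 0.533 nm.

L = 0.533 nm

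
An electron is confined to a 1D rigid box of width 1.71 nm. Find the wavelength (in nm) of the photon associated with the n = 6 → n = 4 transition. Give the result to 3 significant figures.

E_1 = h²/(8m_eL²) = 2.060×10^-20 J, so ΔE = (6² − 4²)E_1 = 4.120×10^-19 J.
λ = hc/ΔE = (6.626×10^-34·2.998×10^8)/4.120×10^-19 = 4.82×10^-7 m = 482 nm.

λ = 482 nm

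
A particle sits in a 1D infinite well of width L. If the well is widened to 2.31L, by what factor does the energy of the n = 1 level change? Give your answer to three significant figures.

0.187

E_n ∝ 1/L², so the energy scales by 1/2.31² = 0.187.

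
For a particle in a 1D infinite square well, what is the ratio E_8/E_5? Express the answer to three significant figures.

2.56

E_n ∝ n², so E_8/E_5 = 8²/5² = 64/25 = 2.56.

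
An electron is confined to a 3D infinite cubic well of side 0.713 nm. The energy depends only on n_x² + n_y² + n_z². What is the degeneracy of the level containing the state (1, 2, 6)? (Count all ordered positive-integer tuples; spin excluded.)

degeneracy = 9

The level has n_x² + n_y² + n_z² = 41. The ordered positive-integer solutions are (1, 2, 6), (1, 6, 2), (2, 1, 6), (2, 6, 1), (3, 4, 4), (4, 3, 4), (4, 4, 3), (6, 1, 2), (6, 2, 1).
That gives 9 states.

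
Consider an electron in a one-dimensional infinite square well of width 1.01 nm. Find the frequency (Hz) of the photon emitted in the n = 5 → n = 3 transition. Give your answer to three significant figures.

f = 1.43×10^15 Hz

E_1 = h²/(8m_eL²) = 5.906×10^-20 J and ΔE = (5² − 3²)E_1 = 9.450×10^-19 J.
f = ΔE/h = 9.450×10^-19/6.626×10^-34 = 1.43×10^15 Hz.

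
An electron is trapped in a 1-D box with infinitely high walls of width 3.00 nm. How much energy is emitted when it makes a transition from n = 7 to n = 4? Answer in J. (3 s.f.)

E_1 = h²/(8m_eL²) = 6.694×10^-21 J.
|ΔE| = |7² − 4²|·E_1 = 33·6.694×10^-21 J = 2.21×10^-19 J.

|ΔE| = 2.21×10^-19 J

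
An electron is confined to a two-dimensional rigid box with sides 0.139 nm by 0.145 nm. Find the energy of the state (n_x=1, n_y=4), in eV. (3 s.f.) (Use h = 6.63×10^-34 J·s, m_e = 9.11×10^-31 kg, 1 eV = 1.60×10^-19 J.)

E = 306 eV

For a 2D rectangular well E = (h²/8m_e)·Σ n_i²/L_i² = (6.63×10^-34)²/(8·9.11×10^-31) · [1²/(0.139 nm)² + 4²/(0.145 nm)²].
Evaluating gives E = 4.902×10^-17 J = 306 eV.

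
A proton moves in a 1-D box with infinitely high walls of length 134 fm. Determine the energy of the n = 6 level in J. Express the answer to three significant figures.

E_6 = 6.58×10^-14 J

For an infinite well E_n = n²h²/(8m_pL²), so E_1 = h²/(8m_pL²) = (6.626×10^-34)²/(8·1.673×10^-27·(1.34×10^-13 m)²) = 1.827×10^-15 J.
Then E_6 = 6²·E_1 = 36·1.827×10^-15 J = 6.58×10^-14 J.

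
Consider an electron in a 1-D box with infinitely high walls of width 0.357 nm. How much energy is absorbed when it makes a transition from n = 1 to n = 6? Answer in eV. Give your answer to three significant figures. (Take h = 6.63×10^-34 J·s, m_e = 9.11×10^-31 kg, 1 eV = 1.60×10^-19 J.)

|ΔE| = 104 eV

E_1 = h²/(8m_eL²) = 4.732×10^-19 J.
|ΔE| = |1² − 6²|·E_1 = 35·4.732×10^-19 J = 1.656×10^-17 J = 104 eV.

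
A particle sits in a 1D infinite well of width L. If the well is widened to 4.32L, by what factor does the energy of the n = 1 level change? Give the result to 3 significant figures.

E_n ∝ 1/L², so the energy scales by 1/4.32² = 0.0536.

0.0536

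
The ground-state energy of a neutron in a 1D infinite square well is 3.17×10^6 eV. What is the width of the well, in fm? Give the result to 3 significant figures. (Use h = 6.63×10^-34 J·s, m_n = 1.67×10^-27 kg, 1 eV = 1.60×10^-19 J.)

From E_n = n²h²/(8m_nL²), L = n·h/√(8m_nE_n).
E_1 = 3.17×10^6 eV = 5.072×10^-13 J, so L = 1·6.63×10^-34/√(8·1.67×10^-27·5.072×10^-13) = 8.05×10^-15 m = 8.05 fm.

L = 8.05 fm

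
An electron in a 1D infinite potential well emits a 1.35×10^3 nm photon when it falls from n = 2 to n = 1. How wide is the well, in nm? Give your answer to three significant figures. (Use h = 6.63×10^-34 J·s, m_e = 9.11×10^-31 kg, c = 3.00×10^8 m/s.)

The photon carries ΔE = hc/λ = 6.63×10^-34·3.00×10^8/1.35×10^-6 m = 1.473×10^-19 J.
Since ΔE = (2² − 1²)E_1, E_1 = 4.910×10^-20 J, and L = h/√(8m_eE_1) = 1.11×10^-9 m = 1.11 nm.

L = 1.11 nm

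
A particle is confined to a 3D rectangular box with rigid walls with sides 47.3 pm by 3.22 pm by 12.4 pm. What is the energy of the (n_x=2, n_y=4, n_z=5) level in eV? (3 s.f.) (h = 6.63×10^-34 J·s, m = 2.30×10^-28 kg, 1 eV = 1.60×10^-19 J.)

E = 2.55×10^3 eV

For a 3D rectangular well E = (h²/8m)·Σ n_i²/L_i² = (6.63×10^-34)²/(8·2.30×10^-28) · [2²/(47.3 pm)² + 4²/(3.22 pm)² + 5²/(12.4 pm)²].
Evaluating gives E = 4.079×10^-16 J = 2.55×10^3 eV.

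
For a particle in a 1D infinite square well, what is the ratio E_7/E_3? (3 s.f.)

5.44

E_n ∝ n², so E_7/E_3 = 7²/3² = 49/9 = 5.44.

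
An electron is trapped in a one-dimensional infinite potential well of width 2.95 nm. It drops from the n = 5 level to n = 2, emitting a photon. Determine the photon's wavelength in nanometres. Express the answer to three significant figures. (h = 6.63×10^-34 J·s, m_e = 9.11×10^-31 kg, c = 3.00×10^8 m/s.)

λ = 1.37×10^3 nm

E_1 = h²/(8m_eL²) = 6.931×10^-21 J, so ΔE = (5² − 2²)E_1 = 1.456×10^-19 J.
λ = hc/ΔE = (6.63×10^-34·3.00×10^8)/1.456×10^-19 = 1.37×10^-6 m = 1.37×10^3 nm.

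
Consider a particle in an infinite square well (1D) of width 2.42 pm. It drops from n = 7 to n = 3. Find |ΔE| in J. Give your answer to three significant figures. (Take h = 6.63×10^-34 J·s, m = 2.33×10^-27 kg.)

|ΔE| = 1.61×10^-16 J

E_1 = h²/(8mL²) = 4.027×10^-18 J.
|ΔE| = |7² − 3²|·E_1 = 40·4.027×10^-18 J = 1.61×10^-16 J.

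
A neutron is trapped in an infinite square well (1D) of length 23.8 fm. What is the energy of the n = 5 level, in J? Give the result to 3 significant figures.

E_5 = 1.45×10^-12 J

For an infinite well E_n = n²h²/(8m_nL²), so E_1 = h²/(8m_nL²) = (6.626×10^-34)²/(8·1.675×10^-27·(2.38×10^-14 m)²) = 5.784×10^-14 J.
Then E_5 = 5²·E_1 = 25·5.784×10^-14 J = 1.45×10^-12 J.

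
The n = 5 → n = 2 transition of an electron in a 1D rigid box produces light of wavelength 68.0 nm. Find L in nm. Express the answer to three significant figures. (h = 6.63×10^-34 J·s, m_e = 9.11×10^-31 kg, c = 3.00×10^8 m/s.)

The photon carries ΔE = hc/λ = 6.63×10^-34·3.00×10^8/6.80×10^-8 m = 2.925×10^-18 J.
Since ΔE = (5² − 2²)E_1, E_1 = 1.393×10^-19 J, and L = h/√(8m_eE_1) = 6.58×10^-10 m = 0.658 nm.

L = 0.658 nm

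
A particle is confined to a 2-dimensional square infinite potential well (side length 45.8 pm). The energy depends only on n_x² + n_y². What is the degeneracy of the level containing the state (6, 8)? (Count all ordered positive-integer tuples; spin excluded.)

degeneracy = 2

The level has n_x² + n_y² = 100. The ordered positive-integer solutions are (6, 8), (8, 6).
That gives 2 states.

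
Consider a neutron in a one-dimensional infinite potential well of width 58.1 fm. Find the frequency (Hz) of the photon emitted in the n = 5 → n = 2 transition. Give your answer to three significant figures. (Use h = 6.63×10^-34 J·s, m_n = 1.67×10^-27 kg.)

f = 3.09×10^20 Hz

E_1 = h²/(8m_nL²) = 9.747×10^-15 J and ΔE = (5² − 2²)E_1 = 2.047×10^-13 J.
f = ΔE/h = 2.047×10^-13/6.63×10^-34 = 3.09×10^20 Hz.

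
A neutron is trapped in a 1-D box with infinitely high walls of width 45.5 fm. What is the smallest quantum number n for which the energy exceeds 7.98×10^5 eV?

n = 3

E_1 = h²/(8m_nL²) = 1.583×10^-14 J = 9.881×10^4 eV.
Need n² > 7.98×10^5/9.881×10^4 = 8.076, i.e. n > 2.842.
The smallest integer satisfying this is n = 3.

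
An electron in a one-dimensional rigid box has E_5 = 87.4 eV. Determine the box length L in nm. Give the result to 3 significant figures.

L = 0.328 nm

From E_n = n²h²/(8m_eL²), L = n·h/√(8m_eE_n).
E_5 = 87.4 eV = 1.400×10^-17 J, so L = 5·6.626×10^-34/√(8·9.109×10^-31·1.400×10^-17) = 3.28×10^-10 m = 0.328 nm.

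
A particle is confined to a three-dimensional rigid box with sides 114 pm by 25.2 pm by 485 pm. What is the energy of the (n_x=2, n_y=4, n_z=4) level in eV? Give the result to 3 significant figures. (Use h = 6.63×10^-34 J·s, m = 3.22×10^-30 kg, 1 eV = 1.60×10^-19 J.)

E = 2.73×10^3 eV

For a 3D rectangular well E = (h²/8m)·Σ n_i²/L_i² = (6.63×10^-34)²/(8·3.22×10^-30) · [2²/(114 pm)² + 4²/(25.2 pm)² + 4²/(485 pm)²].
Evaluating gives E = 4.363×10^-16 J = 2.73×10^3 eV.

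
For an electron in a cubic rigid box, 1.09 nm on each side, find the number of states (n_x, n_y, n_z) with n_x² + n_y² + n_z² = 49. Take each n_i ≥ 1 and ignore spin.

degeneracy = 6

The level has n_x² + n_y² + n_z² = 49. The ordered positive-integer solutions are (2, 3, 6), (2, 6, 3), (3, 2, 6), (3, 6, 2), (6, 2, 3), (6, 3, 2).
That gives 6 states.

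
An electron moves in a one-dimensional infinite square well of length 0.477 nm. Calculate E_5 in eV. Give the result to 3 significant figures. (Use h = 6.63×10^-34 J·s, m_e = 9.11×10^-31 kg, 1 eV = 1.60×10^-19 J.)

E_5 = 41.4 eV

For an infinite well E_n = n²h²/(8m_eL²), so E_1 = h²/(8m_eL²) = (6.63×10^-34)²/(8·9.11×10^-31·(4.77×10^-10 m)²) = 2.651×10^-19 J.
Then E_5 = 5²·E_1 = 25·2.651×10^-19 J = 6.627×10^-18 J.
Converting, E_5 = 6.627×10^-18 J / (1.60×10^-19 J/eV) = 41.4 eV.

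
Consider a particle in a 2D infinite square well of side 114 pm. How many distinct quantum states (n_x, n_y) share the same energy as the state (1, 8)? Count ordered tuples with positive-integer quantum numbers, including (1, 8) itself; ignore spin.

The level has n_x² + n_y² = 65. The ordered positive-integer solutions are (1, 8), (4, 7), (7, 4), (8, 1).
That gives 4 states.

degeneracy = 4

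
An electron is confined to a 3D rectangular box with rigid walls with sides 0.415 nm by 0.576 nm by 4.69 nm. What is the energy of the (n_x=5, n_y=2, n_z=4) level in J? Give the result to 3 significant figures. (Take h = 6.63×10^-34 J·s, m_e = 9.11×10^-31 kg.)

E = 9.53×10^-18 J

For a 3D rectangular well E = (h²/8m_e)·Σ n_i²/L_i² = (6.63×10^-34)²/(8·9.11×10^-31) · [5²/(0.415 nm)² + 2²/(0.576 nm)² + 4²/(4.69 nm)²].
Evaluating gives E = 9.53×10^-18 J.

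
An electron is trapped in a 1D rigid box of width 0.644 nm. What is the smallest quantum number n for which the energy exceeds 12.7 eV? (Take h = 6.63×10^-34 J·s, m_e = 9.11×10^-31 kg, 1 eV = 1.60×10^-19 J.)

E_1 = h²/(8m_eL²) = 1.454×10^-19 J = 0.9087 eV.
Need n² > 12.7/0.9087 = 13.98, i.e. n > 3.739.
The smallest integer satisfying this is n = 4.

n = 4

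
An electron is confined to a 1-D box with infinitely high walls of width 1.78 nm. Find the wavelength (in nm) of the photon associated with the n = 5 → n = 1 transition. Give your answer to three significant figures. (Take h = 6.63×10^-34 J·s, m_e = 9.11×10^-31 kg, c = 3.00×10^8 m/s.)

λ = 435 nm

E_1 = h²/(8m_eL²) = 1.904×10^-20 J, so ΔE = (5² − 1²)E_1 = 4.570×10^-19 J.
λ = hc/ΔE = (6.63×10^-34·3.00×10^8)/4.570×10^-19 = 4.35×10^-7 m = 435 nm.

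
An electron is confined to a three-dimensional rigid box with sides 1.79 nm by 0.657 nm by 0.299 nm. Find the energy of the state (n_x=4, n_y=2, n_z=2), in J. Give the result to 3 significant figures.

E = 3.55×10^-18 J

For a 3D rectangular well E = (h²/8m_e)·Σ n_i²/L_i² = (6.626×10^-34)²/(8·9.109×10^-31) · [4²/(1.79 nm)² + 2²/(0.657 nm)² + 2²/(0.299 nm)²].
Evaluating gives E = 3.55×10^-18 J.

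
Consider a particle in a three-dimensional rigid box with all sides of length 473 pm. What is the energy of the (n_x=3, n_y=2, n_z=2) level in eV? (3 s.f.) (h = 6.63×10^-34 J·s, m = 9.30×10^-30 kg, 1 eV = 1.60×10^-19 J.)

E = 2.81 eV

For a 3D rectangular well E = (h²/8m)·Σ n_i²/L_i² = (6.63×10^-34)²/(8·9.30×10^-30) · [3²/(473 pm)² + 2²/(473 pm)² + 2²/(473 pm)²].
Evaluating gives E = 4.489×10^-19 J = 2.81 eV.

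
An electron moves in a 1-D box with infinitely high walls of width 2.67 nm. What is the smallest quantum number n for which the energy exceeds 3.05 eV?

n = 8

E_1 = h²/(8m_eL²) = 8.451×10^-21 J = 0.05275 eV.
Need n² > 3.05/0.05275 = 57.82, i.e. n > 7.604.
The smallest integer satisfying this is n = 8.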